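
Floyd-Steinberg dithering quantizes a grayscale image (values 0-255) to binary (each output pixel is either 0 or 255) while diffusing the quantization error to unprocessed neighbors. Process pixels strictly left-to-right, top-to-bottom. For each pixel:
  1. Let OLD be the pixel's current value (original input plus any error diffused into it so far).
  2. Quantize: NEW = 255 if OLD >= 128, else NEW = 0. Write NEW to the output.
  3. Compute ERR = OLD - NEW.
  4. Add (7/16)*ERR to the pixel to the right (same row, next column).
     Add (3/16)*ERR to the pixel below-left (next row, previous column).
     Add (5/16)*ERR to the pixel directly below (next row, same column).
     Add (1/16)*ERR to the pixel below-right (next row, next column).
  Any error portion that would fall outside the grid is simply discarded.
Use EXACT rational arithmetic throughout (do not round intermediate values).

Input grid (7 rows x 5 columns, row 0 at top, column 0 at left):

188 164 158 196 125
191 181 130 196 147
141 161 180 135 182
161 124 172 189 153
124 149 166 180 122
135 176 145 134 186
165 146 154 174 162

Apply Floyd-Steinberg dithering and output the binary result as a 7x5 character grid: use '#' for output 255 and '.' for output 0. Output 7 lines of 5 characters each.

Answer: ##.#.
#.###
#.#.#
#.##.
.##.#
#.#.#
#.###

Derivation:
(0,0): OLD=188 → NEW=255, ERR=-67
(0,1): OLD=2155/16 → NEW=255, ERR=-1925/16
(0,2): OLD=26973/256 → NEW=0, ERR=26973/256
(0,3): OLD=991627/4096 → NEW=255, ERR=-52853/4096
(0,4): OLD=7822029/65536 → NEW=0, ERR=7822029/65536
(1,0): OLD=37761/256 → NEW=255, ERR=-27519/256
(1,1): OLD=229255/2048 → NEW=0, ERR=229255/2048
(1,2): OLD=13235731/65536 → NEW=255, ERR=-3475949/65536
(1,3): OLD=51833047/262144 → NEW=255, ERR=-15013673/262144
(1,4): OLD=664524965/4194304 → NEW=255, ERR=-405022555/4194304
(2,0): OLD=4207293/32768 → NEW=255, ERR=-4148547/32768
(2,1): OLD=129949167/1048576 → NEW=0, ERR=129949167/1048576
(2,2): OLD=3588681613/16777216 → NEW=255, ERR=-689508467/16777216
(2,3): OLD=20857738327/268435456 → NEW=0, ERR=20857738327/268435456
(2,4): OLD=782706997409/4294967296 → NEW=255, ERR=-312509663071/4294967296
(3,0): OLD=2427211757/16777216 → NEW=255, ERR=-1850978323/16777216
(3,1): OLD=13266250089/134217728 → NEW=0, ERR=13266250089/134217728
(3,2): OLD=965141400531/4294967296 → NEW=255, ERR=-130075259949/4294967296
(3,3): OLD=1579003774107/8589934592 → NEW=255, ERR=-611429546853/8589934592
(3,4): OLD=14290504048999/137438953472 → NEW=0, ERR=14290504048999/137438953472
(4,0): OLD=232047589699/2147483648 → NEW=0, ERR=232047589699/2147483648
(4,1): OLD=14746392073155/68719476736 → NEW=255, ERR=-2777074494525/68719476736
(4,2): OLD=144791398874317/1099511627776 → NEW=255, ERR=-135584066208563/1099511627776
(4,3): OLD=2135862945178051/17592186044416 → NEW=0, ERR=2135862945178051/17592186044416
(4,4): OLD=57184702654350805/281474976710656 → NEW=255, ERR=-14591416406866475/281474976710656
(5,0): OLD=177230460618025/1099511627776 → NEW=255, ERR=-103145004464855/1099511627776
(5,1): OLD=932049960150715/8796093022208 → NEW=0, ERR=932049960150715/8796093022208
(5,2): OLD=48712503533405843/281474976710656 → NEW=255, ERR=-23063615527811437/281474976710656
(5,3): OLD=133605576704304733/1125899906842624 → NEW=0, ERR=133605576704304733/1125899906842624
(5,4): OLD=4130784060047847919/18014398509481984 → NEW=255, ERR=-462887559870058001/18014398509481984
(6,0): OLD=21892035280487065/140737488355328 → NEW=255, ERR=-13996024250121575/140737488355328
(6,1): OLD=515113231992067575/4503599627370496 → NEW=0, ERR=515113231992067575/4503599627370496
(6,2): OLD=14938049363609283085/72057594037927936 → NEW=255, ERR=-3436637116062340595/72057594037927936
(6,3): OLD=207846730240972080335/1152921504606846976 → NEW=255, ERR=-86148253433773898545/1152921504606846976
(6,4): OLD=2374022857291319558249/18446744073709551616 → NEW=255, ERR=-2329896881504616103831/18446744073709551616
Row 0: ##.#.
Row 1: #.###
Row 2: #.#.#
Row 3: #.##.
Row 4: .##.#
Row 5: #.#.#
Row 6: #.###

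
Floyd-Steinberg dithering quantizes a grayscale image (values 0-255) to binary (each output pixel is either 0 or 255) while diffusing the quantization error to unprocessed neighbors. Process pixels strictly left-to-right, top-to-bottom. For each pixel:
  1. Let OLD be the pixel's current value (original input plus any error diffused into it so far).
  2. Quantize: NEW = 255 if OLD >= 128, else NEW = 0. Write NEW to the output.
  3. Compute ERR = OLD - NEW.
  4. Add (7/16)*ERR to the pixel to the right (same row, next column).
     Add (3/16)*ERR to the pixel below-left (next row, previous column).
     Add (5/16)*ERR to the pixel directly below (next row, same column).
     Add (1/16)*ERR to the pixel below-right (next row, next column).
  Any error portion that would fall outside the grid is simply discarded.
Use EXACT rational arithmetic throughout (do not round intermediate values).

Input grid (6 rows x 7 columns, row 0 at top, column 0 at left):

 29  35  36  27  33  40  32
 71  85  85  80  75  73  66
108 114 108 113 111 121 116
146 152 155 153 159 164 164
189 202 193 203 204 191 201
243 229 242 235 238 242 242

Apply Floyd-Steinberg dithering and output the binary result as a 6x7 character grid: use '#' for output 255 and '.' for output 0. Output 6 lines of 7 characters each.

Answer: .......
.#.#.#.
.#..#.#
#.##.#.
#######
#######

Derivation:
(0,0): OLD=29 → NEW=0, ERR=29
(0,1): OLD=763/16 → NEW=0, ERR=763/16
(0,2): OLD=14557/256 → NEW=0, ERR=14557/256
(0,3): OLD=212491/4096 → NEW=0, ERR=212491/4096
(0,4): OLD=3650125/65536 → NEW=0, ERR=3650125/65536
(0,5): OLD=67493915/1048576 → NEW=0, ERR=67493915/1048576
(0,6): OLD=1009328317/16777216 → NEW=0, ERR=1009328317/16777216
(1,0): OLD=22785/256 → NEW=0, ERR=22785/256
(1,1): OLD=309895/2048 → NEW=255, ERR=-212345/2048
(1,2): OLD=4595091/65536 → NEW=0, ERR=4595091/65536
(1,3): OLD=36931991/262144 → NEW=255, ERR=-29914729/262144
(1,4): OLD=969568229/16777216 → NEW=0, ERR=969568229/16777216
(1,5): OLD=17872348021/134217728 → NEW=255, ERR=-16353172619/134217728
(1,6): OLD=76274066235/2147483648 → NEW=0, ERR=76274066235/2147483648
(2,0): OLD=3813309/32768 → NEW=0, ERR=3813309/32768
(2,1): OLD=158567023/1048576 → NEW=255, ERR=-108819857/1048576
(2,2): OLD=950110221/16777216 → NEW=0, ERR=950110221/16777216
(2,3): OLD=15748156389/134217728 → NEW=0, ERR=15748156389/134217728
(2,4): OLD=161507324853/1073741824 → NEW=255, ERR=-112296840267/1073741824
(2,5): OLD=1630045701287/34359738368 → NEW=0, ERR=1630045701287/34359738368
(2,6): OLD=77097507428353/549755813888 → NEW=255, ERR=-63090225113087/549755813888
(3,0): OLD=2733143405/16777216 → NEW=255, ERR=-1545046675/16777216
(3,1): OLD=13042009449/134217728 → NEW=0, ERR=13042009449/134217728
(3,2): OLD=247736983947/1073741824 → NEW=255, ERR=-26067181173/1073741824
(3,3): OLD=699973126461/4294967296 → NEW=255, ERR=-395243534019/4294967296
(3,4): OLD=56231707199853/549755813888 → NEW=0, ERR=56231707199853/549755813888
(3,5): OLD=859909102294039/4398046511104 → NEW=255, ERR=-261592758037481/4398046511104
(3,6): OLD=7394361584115785/70368744177664 → NEW=0, ERR=7394361584115785/70368744177664
(4,0): OLD=383198570819/2147483648 → NEW=255, ERR=-164409759421/2147483648
(4,1): OLD=6478990528871/34359738368 → NEW=255, ERR=-2282742754969/34359738368
(4,2): OLD=79805833410409/549755813888 → NEW=255, ERR=-60381899131031/549755813888
(4,3): OLD=632663226328915/4398046511104 → NEW=255, ERR=-488838634002605/4398046511104
(4,4): OLD=5996557004635721/35184372088832 → NEW=255, ERR=-2975457878016439/35184372088832
(4,5): OLD=181843794545641097/1125899906842624 → NEW=255, ERR=-105260681699228023/1125899906842624
(4,6): OLD=3408650509182950287/18014398509481984 → NEW=255, ERR=-1185021110734955633/18014398509481984
(5,0): OLD=113589653756197/549755813888 → NEW=255, ERR=-26598078785243/549755813888
(5,1): OLD=711132367193271/4398046511104 → NEW=255, ERR=-410369493138249/4398046511104
(5,2): OLD=4991333349570929/35184372088832 → NEW=255, ERR=-3980681533081231/35184372088832
(5,3): OLD=36042053891950101/281474976710656 → NEW=255, ERR=-35734065169267179/281474976710656
(5,4): OLD=2369875024632249991/18014398509481984 → NEW=255, ERR=-2223796595285655929/18014398509481984
(5,5): OLD=20342911280013562519/144115188075855872 → NEW=255, ERR=-16406461679329684841/144115188075855872
(5,6): OLD=382294564787506730233/2305843009213693952 → NEW=255, ERR=-205695402561985227527/2305843009213693952
Row 0: .......
Row 1: .#.#.#.
Row 2: .#..#.#
Row 3: #.##.#.
Row 4: #######
Row 5: #######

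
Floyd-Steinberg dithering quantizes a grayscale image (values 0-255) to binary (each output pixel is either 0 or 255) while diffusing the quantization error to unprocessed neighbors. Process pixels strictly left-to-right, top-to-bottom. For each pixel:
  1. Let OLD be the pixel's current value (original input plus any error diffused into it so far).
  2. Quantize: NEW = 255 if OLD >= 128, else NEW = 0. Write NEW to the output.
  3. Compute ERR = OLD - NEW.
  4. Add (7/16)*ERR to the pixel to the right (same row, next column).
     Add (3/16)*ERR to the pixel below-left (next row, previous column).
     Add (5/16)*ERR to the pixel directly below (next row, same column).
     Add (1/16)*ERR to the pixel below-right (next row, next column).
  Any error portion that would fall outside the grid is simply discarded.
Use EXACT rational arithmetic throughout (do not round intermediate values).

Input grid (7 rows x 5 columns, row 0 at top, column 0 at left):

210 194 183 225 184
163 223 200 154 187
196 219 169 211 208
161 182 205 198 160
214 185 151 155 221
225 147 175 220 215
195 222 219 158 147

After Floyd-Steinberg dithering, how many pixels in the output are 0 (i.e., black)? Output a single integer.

(0,0): OLD=210 → NEW=255, ERR=-45
(0,1): OLD=2789/16 → NEW=255, ERR=-1291/16
(0,2): OLD=37811/256 → NEW=255, ERR=-27469/256
(0,3): OLD=729317/4096 → NEW=255, ERR=-315163/4096
(0,4): OLD=9852483/65536 → NEW=255, ERR=-6859197/65536
(1,0): OLD=34255/256 → NEW=255, ERR=-31025/256
(1,1): OLD=249513/2048 → NEW=0, ERR=249513/2048
(1,2): OLD=13126877/65536 → NEW=255, ERR=-3584803/65536
(1,3): OLD=20891097/262144 → NEW=0, ERR=20891097/262144
(1,4): OLD=773218155/4194304 → NEW=255, ERR=-296329365/4194304
(2,0): OLD=5930067/32768 → NEW=255, ERR=-2425773/32768
(2,1): OLD=216902593/1048576 → NEW=255, ERR=-50484287/1048576
(2,2): OLD=2573619075/16777216 → NEW=255, ERR=-1704571005/16777216
(2,3): OLD=46919373273/268435456 → NEW=255, ERR=-21531668007/268435456
(2,4): OLD=669198608047/4294967296 → NEW=255, ERR=-426018052433/4294967296
(3,0): OLD=2161555235/16777216 → NEW=255, ERR=-2116634845/16777216
(3,1): OLD=11822178663/134217728 → NEW=0, ERR=11822178663/134217728
(3,2): OLD=832094135069/4294967296 → NEW=255, ERR=-263122525411/4294967296
(3,3): OLD=1040955117589/8589934592 → NEW=0, ERR=1040955117589/8589934592
(3,4): OLD=24327724478089/137438953472 → NEW=255, ERR=-10719208657271/137438953472
(4,0): OLD=410362642861/2147483648 → NEW=255, ERR=-137245687379/2147483648
(4,1): OLD=11351986062381/68719476736 → NEW=255, ERR=-6171480505299/68719476736
(4,2): OLD=132811968521795/1099511627776 → NEW=0, ERR=132811968521795/1099511627776
(4,3): OLD=3998063517514285/17592186044416 → NEW=255, ERR=-487943923811795/17592186044416
(4,4): OLD=54061944926541243/281474976710656 → NEW=255, ERR=-17714174134676037/281474976710656
(5,0): OLD=206916364753063/1099511627776 → NEW=255, ERR=-73459100329817/1099511627776
(5,1): OLD=953142659711925/8796093022208 → NEW=0, ERR=953142659711925/8796093022208
(5,2): OLD=70183344861283421/281474976710656 → NEW=255, ERR=-1592774199933859/281474976710656
(5,3): OLD=230366081563644979/1125899906842624 → NEW=255, ERR=-56738394681224141/1125899906842624
(5,4): OLD=3090415022952581953/18014398509481984 → NEW=255, ERR=-1503256596965323967/18014398509481984
(6,0): OLD=27364874195232055/140737488355328 → NEW=255, ERR=-8523185335376585/140737488355328
(6,1): OLD=1009393495850651193/4503599627370496 → NEW=255, ERR=-139024409128825287/4503599627370496
(6,2): OLD=14487168600007548163/72057594037927936 → NEW=255, ERR=-3887517879664075517/72057594037927936
(6,3): OLD=118345856913474612961/1152921504606846976 → NEW=0, ERR=118345856913474612961/1152921504606846976
(6,4): OLD=3000950150047149188455/18446744073709551616 → NEW=255, ERR=-1702969588748786473625/18446744073709551616
Output grid:
  Row 0: #####  (0 black, running=0)
  Row 1: #.#.#  (2 black, running=2)
  Row 2: #####  (0 black, running=2)
  Row 3: #.#.#  (2 black, running=4)
  Row 4: ##.##  (1 black, running=5)
  Row 5: #.###  (1 black, running=6)
  Row 6: ###.#  (1 black, running=7)

Answer: 7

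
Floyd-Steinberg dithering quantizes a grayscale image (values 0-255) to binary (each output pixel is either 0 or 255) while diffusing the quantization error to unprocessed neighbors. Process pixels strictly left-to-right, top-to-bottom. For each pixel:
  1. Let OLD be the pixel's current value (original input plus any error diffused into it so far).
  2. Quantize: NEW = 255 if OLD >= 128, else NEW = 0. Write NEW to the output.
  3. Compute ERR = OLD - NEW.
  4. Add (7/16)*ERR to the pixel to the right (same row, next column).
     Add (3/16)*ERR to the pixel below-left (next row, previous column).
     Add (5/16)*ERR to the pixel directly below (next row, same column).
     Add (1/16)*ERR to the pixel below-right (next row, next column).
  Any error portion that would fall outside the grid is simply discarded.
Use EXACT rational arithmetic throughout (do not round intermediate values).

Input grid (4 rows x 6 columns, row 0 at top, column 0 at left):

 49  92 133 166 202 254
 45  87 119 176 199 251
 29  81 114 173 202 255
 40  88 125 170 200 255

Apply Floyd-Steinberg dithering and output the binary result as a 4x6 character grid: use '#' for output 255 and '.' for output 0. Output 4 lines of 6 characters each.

Answer: ..####
.#.#.#
...###
.#.###

Derivation:
(0,0): OLD=49 → NEW=0, ERR=49
(0,1): OLD=1815/16 → NEW=0, ERR=1815/16
(0,2): OLD=46753/256 → NEW=255, ERR=-18527/256
(0,3): OLD=550247/4096 → NEW=255, ERR=-494233/4096
(0,4): OLD=9778641/65536 → NEW=255, ERR=-6933039/65536
(0,5): OLD=217807031/1048576 → NEW=255, ERR=-49579849/1048576
(1,0): OLD=20885/256 → NEW=0, ERR=20885/256
(1,1): OLD=302355/2048 → NEW=255, ERR=-219885/2048
(1,2): OLD=2220175/65536 → NEW=0, ERR=2220175/65536
(1,3): OLD=33752483/262144 → NEW=255, ERR=-33094237/262144
(1,4): OLD=1582121033/16777216 → NEW=0, ERR=1582121033/16777216
(1,5): OLD=72710900783/268435456 → NEW=255, ERR=4259859503/268435456
(2,0): OLD=1126017/32768 → NEW=0, ERR=1126017/32768
(2,1): OLD=77524379/1048576 → NEW=0, ERR=77524379/1048576
(2,2): OLD=2123175313/16777216 → NEW=0, ERR=2123175313/16777216
(2,3): OLD=28013066569/134217728 → NEW=255, ERR=-6212454071/134217728
(2,4): OLD=886069799259/4294967296 → NEW=255, ERR=-209146861221/4294967296
(2,5): OLD=16805250283821/68719476736 → NEW=255, ERR=-718216283859/68719476736
(3,0): OLD=1083824497/16777216 → NEW=0, ERR=1083824497/16777216
(3,1): OLD=22178544285/134217728 → NEW=255, ERR=-12046976355/134217728
(3,2): OLD=130159696167/1073741824 → NEW=0, ERR=130159696167/1073741824
(3,3): OLD=14248882182901/68719476736 → NEW=255, ERR=-3274584384779/68719476736
(3,4): OLD=87456530314069/549755813888 → NEW=255, ERR=-52731202227371/549755813888
(3,5): OLD=1818385855480795/8796093022208 → NEW=255, ERR=-424617865182245/8796093022208
Row 0: ..####
Row 1: .#.#.#
Row 2: ...###
Row 3: .#.###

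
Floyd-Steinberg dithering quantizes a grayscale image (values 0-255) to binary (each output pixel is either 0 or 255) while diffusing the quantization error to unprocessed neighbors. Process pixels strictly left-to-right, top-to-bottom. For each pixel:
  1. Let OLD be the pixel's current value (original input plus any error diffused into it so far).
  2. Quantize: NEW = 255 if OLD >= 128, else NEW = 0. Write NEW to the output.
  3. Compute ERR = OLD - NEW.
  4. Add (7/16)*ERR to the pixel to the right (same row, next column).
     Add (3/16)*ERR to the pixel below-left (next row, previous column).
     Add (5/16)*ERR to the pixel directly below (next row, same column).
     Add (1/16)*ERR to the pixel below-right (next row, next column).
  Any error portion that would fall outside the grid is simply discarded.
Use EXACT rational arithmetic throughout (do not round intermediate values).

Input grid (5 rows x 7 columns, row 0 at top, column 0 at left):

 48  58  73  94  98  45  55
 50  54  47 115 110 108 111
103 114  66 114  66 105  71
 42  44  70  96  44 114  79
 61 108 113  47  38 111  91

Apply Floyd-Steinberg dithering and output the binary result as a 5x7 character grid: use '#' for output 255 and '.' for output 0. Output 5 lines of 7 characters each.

Answer: ...#...
.#..#.#
.#.#.#.
.......
.#.#.#.

Derivation:
(0,0): OLD=48 → NEW=0, ERR=48
(0,1): OLD=79 → NEW=0, ERR=79
(0,2): OLD=1721/16 → NEW=0, ERR=1721/16
(0,3): OLD=36111/256 → NEW=255, ERR=-29169/256
(0,4): OLD=197225/4096 → NEW=0, ERR=197225/4096
(0,5): OLD=4329695/65536 → NEW=0, ERR=4329695/65536
(0,6): OLD=87979545/1048576 → NEW=0, ERR=87979545/1048576
(1,0): OLD=1277/16 → NEW=0, ERR=1277/16
(1,1): OLD=17507/128 → NEW=255, ERR=-15133/128
(1,2): OLD=51047/4096 → NEW=0, ERR=51047/4096
(1,3): OLD=1648175/16384 → NEW=0, ERR=1648175/16384
(1,4): OLD=182792081/1048576 → NEW=255, ERR=-84594799/1048576
(1,5): OLD=940289785/8388608 → NEW=0, ERR=940289785/8388608
(1,6): OLD=25553579063/134217728 → NEW=255, ERR=-8671941577/134217728
(2,0): OLD=216625/2048 → NEW=0, ERR=216625/2048
(2,1): OLD=8562627/65536 → NEW=255, ERR=-8149053/65536
(2,2): OLD=28276409/1048576 → NEW=0, ERR=28276409/1048576
(2,3): OLD=1198618561/8388608 → NEW=255, ERR=-940476479/8388608
(2,4): OLD=1277988845/67108864 → NEW=0, ERR=1277988845/67108864
(2,5): OLD=281756850667/2147483648 → NEW=255, ERR=-265851479573/2147483648
(2,6): OLD=125539925917/34359738368 → NEW=0, ERR=125539925917/34359738368
(3,0): OLD=54253033/1048576 → NEW=0, ERR=54253033/1048576
(3,1): OLD=330892861/8388608 → NEW=0, ERR=330892861/8388608
(3,2): OLD=4489019563/67108864 → NEW=0, ERR=4489019563/67108864
(3,3): OLD=25631737399/268435456 → NEW=0, ERR=25631737399/268435456
(3,4): OLD=2113367580393/34359738368 → NEW=0, ERR=2113367580393/34359738368
(3,5): OLD=28614283773267/274877906944 → NEW=0, ERR=28614283773267/274877906944
(3,6): OLD=518738268441421/4398046511104 → NEW=0, ERR=518738268441421/4398046511104
(4,0): OLD=11350081311/134217728 → NEW=0, ERR=11350081311/134217728
(4,1): OLD=371728737643/2147483648 → NEW=255, ERR=-175879592597/2147483648
(4,2): OLD=4069606687477/34359738368 → NEW=0, ERR=4069606687477/34359738368
(4,3): OLD=39684281378935/274877906944 → NEW=255, ERR=-30409584891785/274877906944
(4,4): OLD=75441563405777/2199023255552 → NEW=0, ERR=75441563405777/2199023255552
(4,5): OLD=12982981048877509/70368744177664 → NEW=255, ERR=-4961048716426811/70368744177664
(4,6): OLD=116553868628961139/1125899906842624 → NEW=0, ERR=116553868628961139/1125899906842624
Row 0: ...#...
Row 1: .#..#.#
Row 2: .#.#.#.
Row 3: .......
Row 4: .#.#.#.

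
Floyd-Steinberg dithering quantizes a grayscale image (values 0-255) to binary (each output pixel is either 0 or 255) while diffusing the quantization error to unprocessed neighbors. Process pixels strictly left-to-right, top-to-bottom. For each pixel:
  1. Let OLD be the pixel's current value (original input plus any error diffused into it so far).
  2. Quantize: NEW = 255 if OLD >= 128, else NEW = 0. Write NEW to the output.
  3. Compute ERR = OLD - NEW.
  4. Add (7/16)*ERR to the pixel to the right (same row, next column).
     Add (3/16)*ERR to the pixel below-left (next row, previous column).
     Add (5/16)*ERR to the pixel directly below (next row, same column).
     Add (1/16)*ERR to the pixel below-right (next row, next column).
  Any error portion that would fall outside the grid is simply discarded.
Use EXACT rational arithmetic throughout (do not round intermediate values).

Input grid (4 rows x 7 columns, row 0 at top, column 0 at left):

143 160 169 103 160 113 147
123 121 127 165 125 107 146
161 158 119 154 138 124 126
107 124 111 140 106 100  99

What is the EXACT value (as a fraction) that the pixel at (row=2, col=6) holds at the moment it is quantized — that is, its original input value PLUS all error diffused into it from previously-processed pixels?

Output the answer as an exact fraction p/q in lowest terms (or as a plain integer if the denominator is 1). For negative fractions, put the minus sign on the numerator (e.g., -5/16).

Answer: 6198261621805/34359738368

Derivation:
(0,0): OLD=143 → NEW=255, ERR=-112
(0,1): OLD=111 → NEW=0, ERR=111
(0,2): OLD=3481/16 → NEW=255, ERR=-599/16
(0,3): OLD=22175/256 → NEW=0, ERR=22175/256
(0,4): OLD=810585/4096 → NEW=255, ERR=-233895/4096
(0,5): OLD=5768303/65536 → NEW=0, ERR=5768303/65536
(0,6): OLD=194518793/1048576 → NEW=255, ERR=-72868087/1048576
(1,0): OLD=1741/16 → NEW=0, ERR=1741/16
(1,1): OLD=24227/128 → NEW=255, ERR=-8413/128
(1,2): OLD=449431/4096 → NEW=0, ERR=449431/4096
(1,3): OLD=3719607/16384 → NEW=255, ERR=-458313/16384
(1,4): OLD=122509345/1048576 → NEW=0, ERR=122509345/1048576
(1,5): OLD=1417855193/8388608 → NEW=255, ERR=-721239847/8388608
(1,6): OLD=12370728663/134217728 → NEW=0, ERR=12370728663/134217728
(2,0): OLD=374129/2048 → NEW=255, ERR=-148111/2048
(2,1): OLD=8729043/65536 → NEW=255, ERR=-7982637/65536
(2,2): OLD=95049353/1048576 → NEW=0, ERR=95049353/1048576
(2,3): OLD=1792479473/8388608 → NEW=255, ERR=-346615567/8388608
(2,4): OLD=9298867749/67108864 → NEW=255, ERR=-7813892571/67108864
(2,5): OLD=151987670747/2147483648 → NEW=0, ERR=151987670747/2147483648
(2,6): OLD=6198261621805/34359738368 → NEW=255, ERR=-2563471662035/34359738368
Target (2,6): original=126, with diffused error = 6198261621805/34359738368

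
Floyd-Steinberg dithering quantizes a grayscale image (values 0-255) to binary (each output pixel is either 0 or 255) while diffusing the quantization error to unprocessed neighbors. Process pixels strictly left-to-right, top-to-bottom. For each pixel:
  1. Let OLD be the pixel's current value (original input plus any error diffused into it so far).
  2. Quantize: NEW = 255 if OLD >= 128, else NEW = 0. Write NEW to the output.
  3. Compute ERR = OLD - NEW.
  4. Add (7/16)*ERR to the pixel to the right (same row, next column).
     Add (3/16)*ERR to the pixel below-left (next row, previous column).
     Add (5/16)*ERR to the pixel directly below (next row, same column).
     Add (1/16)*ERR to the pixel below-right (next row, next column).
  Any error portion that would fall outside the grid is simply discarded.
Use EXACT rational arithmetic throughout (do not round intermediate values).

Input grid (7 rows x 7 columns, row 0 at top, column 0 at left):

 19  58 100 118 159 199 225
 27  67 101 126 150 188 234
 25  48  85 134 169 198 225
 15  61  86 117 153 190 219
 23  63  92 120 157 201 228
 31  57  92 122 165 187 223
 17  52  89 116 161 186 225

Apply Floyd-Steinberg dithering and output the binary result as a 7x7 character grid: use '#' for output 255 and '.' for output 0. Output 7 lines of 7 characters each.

Answer: ..#.###
...#.##
..#.###
..#.#.#
...#.##
.#.####
....#.#

Derivation:
(0,0): OLD=19 → NEW=0, ERR=19
(0,1): OLD=1061/16 → NEW=0, ERR=1061/16
(0,2): OLD=33027/256 → NEW=255, ERR=-32253/256
(0,3): OLD=257557/4096 → NEW=0, ERR=257557/4096
(0,4): OLD=12223123/65536 → NEW=255, ERR=-4488557/65536
(0,5): OLD=177246725/1048576 → NEW=255, ERR=-90140155/1048576
(0,6): OLD=3143892515/16777216 → NEW=255, ERR=-1134297565/16777216
(1,0): OLD=11615/256 → NEW=0, ERR=11615/256
(1,1): OLD=174361/2048 → NEW=0, ERR=174361/2048
(1,2): OLD=7524237/65536 → NEW=0, ERR=7524237/65536
(1,3): OLD=45918089/262144 → NEW=255, ERR=-20928631/262144
(1,4): OLD=1367010299/16777216 → NEW=0, ERR=1367010299/16777216
(1,5): OLD=24135881067/134217728 → NEW=255, ERR=-10089639573/134217728
(1,6): OLD=374973854181/2147483648 → NEW=255, ERR=-172634476059/2147483648
(2,0): OLD=1806883/32768 → NEW=0, ERR=1806883/32768
(2,1): OLD=129071921/1048576 → NEW=0, ERR=129071921/1048576
(2,2): OLD=2769635027/16777216 → NEW=255, ERR=-1508555053/16777216
(2,3): OLD=12370269691/134217728 → NEW=0, ERR=12370269691/134217728
(2,4): OLD=231606329259/1073741824 → NEW=255, ERR=-42197835861/1073741824
(2,5): OLD=5062361219065/34359738368 → NEW=255, ERR=-3699372064775/34359738368
(2,6): OLD=81405747855967/549755813888 → NEW=255, ERR=-58781984685473/549755813888
(3,0): OLD=927975283/16777216 → NEW=0, ERR=927975283/16777216
(3,1): OLD=14797801207/134217728 → NEW=0, ERR=14797801207/134217728
(3,2): OLD=140779007509/1073741824 → NEW=255, ERR=-133025157611/1073741824
(3,3): OLD=337634586979/4294967296 → NEW=0, ERR=337634586979/4294967296
(3,4): OLD=88337195504499/549755813888 → NEW=255, ERR=-51850537036941/549755813888
(3,5): OLD=407201451880841/4398046511104 → NEW=0, ERR=407201451880841/4398046511104
(3,6): OLD=15436366126364183/70368744177664 → NEW=255, ERR=-2507663638940137/70368744177664
(4,0): OLD=130904538845/2147483648 → NEW=0, ERR=130904538845/2147483648
(4,1): OLD=3585449276217/34359738368 → NEW=0, ERR=3585449276217/34359738368
(4,2): OLD=66283121789943/549755813888 → NEW=0, ERR=66283121789943/549755813888
(4,3): OLD=755969329526733/4398046511104 → NEW=255, ERR=-365532530804787/4398046511104
(4,4): OLD=3991242905745559/35184372088832 → NEW=0, ERR=3991242905745559/35184372088832
(4,5): OLD=300599538448723671/1125899906842624 → NEW=255, ERR=13495062203854551/1125899906842624
(4,6): OLD=4105378776155158545/18014398509481984 → NEW=255, ERR=-488292843762747375/18014398509481984
(5,0): OLD=38271141166779/549755813888 → NEW=0, ERR=38271141166779/549755813888
(5,1): OLD=644236079922409/4398046511104 → NEW=255, ERR=-477265780409111/4398046511104
(5,2): OLD=2573364394010223/35184372088832 → NEW=0, ERR=2573364394010223/35184372088832
(5,3): OLD=44143996177536587/281474976710656 → NEW=255, ERR=-27632122883680693/281474976710656
(5,4): OLD=2784184036966295577/18014398509481984 → NEW=255, ERR=-1809487582951610343/18014398509481984
(5,5): OLD=21445455036235335945/144115188075855872 → NEW=255, ERR=-15303917923107911415/144115188075855872
(5,6): OLD=389271219804481858919/2305843009213693952 → NEW=255, ERR=-198718747545010098841/2305843009213693952
(6,0): OLD=1295316956464115/70368744177664 → NEW=0, ERR=1295316956464115/70368744177664
(6,1): OLD=49771643851745423/1125899906842624 → NEW=0, ERR=49771643851745423/1125899906842624
(6,2): OLD=1909655762958849485/18014398509481984 → NEW=0, ERR=1909655762958849485/18014398509481984
(6,3): OLD=16924567236205545043/144115188075855872 → NEW=0, ERR=16924567236205545043/144115188075855872
(6,4): OLD=44659223891626359849/288230376151711744 → NEW=255, ERR=-28839522027060134871/288230376151711744
(6,5): OLD=3195091474803116314749/36893488147419103232 → NEW=0, ERR=3195091474803116314749/36893488147419103232
(6,6): OLD=135366894862414152608923/590295810358705651712 → NEW=255, ERR=-15158536779055788577637/590295810358705651712
Row 0: ..#.###
Row 1: ...#.##
Row 2: ..#.###
Row 3: ..#.#.#
Row 4: ...#.##
Row 5: .#.####
Row 6: ....#.#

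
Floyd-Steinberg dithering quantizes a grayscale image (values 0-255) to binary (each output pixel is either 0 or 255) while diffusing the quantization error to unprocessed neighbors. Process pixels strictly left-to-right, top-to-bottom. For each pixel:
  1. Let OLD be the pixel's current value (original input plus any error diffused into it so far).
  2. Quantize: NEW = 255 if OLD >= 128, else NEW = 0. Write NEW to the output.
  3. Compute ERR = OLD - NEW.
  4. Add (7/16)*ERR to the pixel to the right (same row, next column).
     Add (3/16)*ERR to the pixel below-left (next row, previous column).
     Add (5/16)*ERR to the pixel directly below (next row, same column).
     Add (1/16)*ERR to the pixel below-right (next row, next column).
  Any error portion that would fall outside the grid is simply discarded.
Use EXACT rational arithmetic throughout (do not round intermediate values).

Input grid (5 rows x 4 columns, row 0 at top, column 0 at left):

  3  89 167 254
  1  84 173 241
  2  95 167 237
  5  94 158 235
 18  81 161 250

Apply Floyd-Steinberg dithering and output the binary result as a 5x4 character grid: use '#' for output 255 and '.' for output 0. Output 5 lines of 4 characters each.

(0,0): OLD=3 → NEW=0, ERR=3
(0,1): OLD=1445/16 → NEW=0, ERR=1445/16
(0,2): OLD=52867/256 → NEW=255, ERR=-12413/256
(0,3): OLD=953493/4096 → NEW=255, ERR=-90987/4096
(1,0): OLD=4831/256 → NEW=0, ERR=4831/256
(1,1): OLD=228505/2048 → NEW=0, ERR=228505/2048
(1,2): OLD=13640717/65536 → NEW=255, ERR=-3070963/65536
(1,3): OLD=220753387/1048576 → NEW=255, ERR=-46633493/1048576
(2,0): OLD=944291/32768 → NEW=0, ERR=944291/32768
(2,1): OLD=141419441/1048576 → NEW=255, ERR=-125967439/1048576
(2,2): OLD=206430005/2097152 → NEW=0, ERR=206430005/2097152
(2,3): OLD=8832804673/33554432 → NEW=255, ERR=276424513/33554432
(3,0): OLD=-142929677/16777216 → NEW=0, ERR=-142929677/16777216
(3,1): OLD=19592827117/268435456 → NEW=0, ERR=19592827117/268435456
(3,2): OLD=922256349715/4294967296 → NEW=255, ERR=-172960310765/4294967296
(3,3): OLD=15538035196165/68719476736 → NEW=255, ERR=-1985431371515/68719476736
(4,0): OLD=124653518519/4294967296 → NEW=0, ERR=124653518519/4294967296
(4,1): OLD=3725403742501/34359738368 → NEW=0, ERR=3725403742501/34359738368
(4,2): OLD=214399669233157/1099511627776 → NEW=255, ERR=-65975795849723/1099511627776
(4,3): OLD=3733103590878899/17592186044416 → NEW=255, ERR=-752903850447181/17592186044416
Row 0: ..##
Row 1: ..##
Row 2: .#.#
Row 3: ..##
Row 4: ..##

Answer: ..##
..##
.#.#
..##
..##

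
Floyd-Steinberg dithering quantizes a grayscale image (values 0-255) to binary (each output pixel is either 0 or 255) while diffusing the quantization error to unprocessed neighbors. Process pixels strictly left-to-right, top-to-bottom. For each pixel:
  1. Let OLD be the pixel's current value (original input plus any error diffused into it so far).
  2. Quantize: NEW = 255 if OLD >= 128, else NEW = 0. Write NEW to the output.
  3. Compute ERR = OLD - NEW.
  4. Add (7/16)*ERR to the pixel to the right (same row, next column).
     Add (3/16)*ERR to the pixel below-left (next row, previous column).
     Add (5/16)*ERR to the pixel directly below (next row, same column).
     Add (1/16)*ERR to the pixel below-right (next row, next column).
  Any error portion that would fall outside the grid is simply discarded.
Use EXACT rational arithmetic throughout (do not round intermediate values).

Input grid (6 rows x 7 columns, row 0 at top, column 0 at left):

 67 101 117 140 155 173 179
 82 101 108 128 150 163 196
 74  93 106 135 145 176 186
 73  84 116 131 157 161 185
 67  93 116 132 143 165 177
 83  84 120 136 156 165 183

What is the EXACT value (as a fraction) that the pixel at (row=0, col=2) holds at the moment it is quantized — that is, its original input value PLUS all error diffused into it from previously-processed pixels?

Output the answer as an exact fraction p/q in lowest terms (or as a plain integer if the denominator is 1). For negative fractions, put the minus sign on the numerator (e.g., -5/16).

(0,0): OLD=67 → NEW=0, ERR=67
(0,1): OLD=2085/16 → NEW=255, ERR=-1995/16
(0,2): OLD=15987/256 → NEW=0, ERR=15987/256
Target (0,2): original=117, with diffused error = 15987/256

Answer: 15987/256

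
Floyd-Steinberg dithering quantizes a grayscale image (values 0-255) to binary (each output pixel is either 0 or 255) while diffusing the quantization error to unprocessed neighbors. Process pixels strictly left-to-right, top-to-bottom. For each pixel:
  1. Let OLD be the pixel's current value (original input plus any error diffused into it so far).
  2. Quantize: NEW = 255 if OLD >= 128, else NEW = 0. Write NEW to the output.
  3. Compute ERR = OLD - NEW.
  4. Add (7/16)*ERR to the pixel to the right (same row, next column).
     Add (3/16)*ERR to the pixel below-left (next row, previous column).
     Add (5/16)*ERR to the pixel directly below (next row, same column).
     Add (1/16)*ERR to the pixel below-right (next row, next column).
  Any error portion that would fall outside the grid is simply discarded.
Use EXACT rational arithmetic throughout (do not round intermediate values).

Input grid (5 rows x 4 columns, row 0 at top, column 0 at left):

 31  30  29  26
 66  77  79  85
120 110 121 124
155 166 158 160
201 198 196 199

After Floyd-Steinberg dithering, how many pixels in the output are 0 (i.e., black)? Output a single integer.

(0,0): OLD=31 → NEW=0, ERR=31
(0,1): OLD=697/16 → NEW=0, ERR=697/16
(0,2): OLD=12303/256 → NEW=0, ERR=12303/256
(0,3): OLD=192617/4096 → NEW=0, ERR=192617/4096
(1,0): OLD=21467/256 → NEW=0, ERR=21467/256
(1,1): OLD=283133/2048 → NEW=255, ERR=-239107/2048
(1,2): OLD=3570369/65536 → NEW=0, ERR=3570369/65536
(1,3): OLD=132680471/1048576 → NEW=0, ERR=132680471/1048576
(2,0): OLD=4073519/32768 → NEW=0, ERR=4073519/32768
(2,1): OLD=150322165/1048576 → NEW=255, ERR=-117064715/1048576
(2,2): OLD=221479785/2097152 → NEW=0, ERR=221479785/2097152
(2,3): OLD=7152164581/33554432 → NEW=255, ERR=-1404215579/33554432
(3,0): OLD=2901037375/16777216 → NEW=255, ERR=-1377152705/16777216
(3,1): OLD=32956196129/268435456 → NEW=0, ERR=32956196129/268435456
(3,2): OLD=987375527135/4294967296 → NEW=255, ERR=-107841133345/4294967296
(3,3): OLD=9795120973465/68719476736 → NEW=255, ERR=-7728345594215/68719476736
(4,0): OLD=851984798483/4294967296 → NEW=255, ERR=-243231861997/4294967296
(4,1): OLD=6932127278777/34359738368 → NEW=255, ERR=-1829606005063/34359738368
(4,2): OLD=166514253731993/1099511627776 → NEW=255, ERR=-113861211350887/1099511627776
(4,3): OLD=2057941565709055/17592186044416 → NEW=0, ERR=2057941565709055/17592186044416
Output grid:
  Row 0: ....  (4 black, running=4)
  Row 1: .#..  (3 black, running=7)
  Row 2: .#.#  (2 black, running=9)
  Row 3: #.##  (1 black, running=10)
  Row 4: ###.  (1 black, running=11)

Answer: 11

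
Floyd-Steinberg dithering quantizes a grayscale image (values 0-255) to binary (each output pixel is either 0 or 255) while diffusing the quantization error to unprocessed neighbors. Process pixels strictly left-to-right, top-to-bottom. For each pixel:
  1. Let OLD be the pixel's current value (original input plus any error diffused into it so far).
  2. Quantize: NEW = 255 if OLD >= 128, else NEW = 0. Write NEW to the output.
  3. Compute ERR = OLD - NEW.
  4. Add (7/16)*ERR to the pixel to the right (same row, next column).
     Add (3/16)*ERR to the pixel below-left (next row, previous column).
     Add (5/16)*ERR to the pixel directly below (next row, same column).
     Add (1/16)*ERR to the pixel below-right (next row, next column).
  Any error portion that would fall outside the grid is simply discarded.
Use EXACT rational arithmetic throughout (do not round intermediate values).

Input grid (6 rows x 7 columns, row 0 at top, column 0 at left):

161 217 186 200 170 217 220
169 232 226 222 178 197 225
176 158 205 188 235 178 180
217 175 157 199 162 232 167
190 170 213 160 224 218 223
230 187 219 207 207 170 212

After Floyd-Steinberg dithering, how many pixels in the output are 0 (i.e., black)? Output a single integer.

(0,0): OLD=161 → NEW=255, ERR=-94
(0,1): OLD=1407/8 → NEW=255, ERR=-633/8
(0,2): OLD=19377/128 → NEW=255, ERR=-13263/128
(0,3): OLD=316759/2048 → NEW=255, ERR=-205481/2048
(0,4): OLD=4132193/32768 → NEW=0, ERR=4132193/32768
(0,5): OLD=142695847/524288 → NEW=255, ERR=9002407/524288
(0,6): OLD=1908510609/8388608 → NEW=255, ERR=-230584431/8388608
(1,0): OLD=15973/128 → NEW=0, ERR=15973/128
(1,1): OLD=242243/1024 → NEW=255, ERR=-18877/1024
(1,2): OLD=5301759/32768 → NEW=255, ERR=-3054081/32768
(1,3): OLD=21894035/131072 → NEW=255, ERR=-11529325/131072
(1,4): OLD=1475330649/8388608 → NEW=255, ERR=-663764391/8388608
(1,5): OLD=11440411177/67108864 → NEW=255, ERR=-5672349143/67108864
(1,6): OLD=193814397255/1073741824 → NEW=255, ERR=-79989767865/1073741824
(2,0): OLD=3465873/16384 → NEW=255, ERR=-712047/16384
(2,1): OLD=64775371/524288 → NEW=0, ERR=64775371/524288
(2,2): OLD=1780748833/8388608 → NEW=255, ERR=-358346207/8388608
(2,3): OLD=8130993753/67108864 → NEW=0, ERR=8130993753/67108864
(2,4): OLD=129887823721/536870912 → NEW=255, ERR=-7014258839/536870912
(2,5): OLD=2181098013923/17179869184 → NEW=0, ERR=2181098013923/17179869184
(2,6): OLD=56894406537573/274877906944 → NEW=255, ERR=-13199459733147/274877906944
(3,0): OLD=1900726529/8388608 → NEW=255, ERR=-238368511/8388608
(3,1): OLD=12780972909/67108864 → NEW=255, ERR=-4331787411/67108864
(3,2): OLD=78302667479/536870912 → NEW=255, ERR=-58599415081/536870912
(3,3): OLD=395115973649/2147483648 → NEW=255, ERR=-152492356591/2147483648
(3,4): OLD=43493195984129/274877906944 → NEW=255, ERR=-26600670286591/274877906944
(3,5): OLD=482720129979411/2199023255552 → NEW=255, ERR=-78030800186349/2199023255552
(3,6): OLD=5080776693986765/35184372088832 → NEW=255, ERR=-3891238188665395/35184372088832
(4,0): OLD=181480843887/1073741824 → NEW=255, ERR=-92323321233/1073741824
(4,1): OLD=1545663859875/17179869184 → NEW=0, ERR=1545663859875/17179869184
(4,2): OLD=55223980649837/274877906944 → NEW=255, ERR=-14869885620883/274877906944
(4,3): OLD=196099111415487/2199023255552 → NEW=0, ERR=196099111415487/2199023255552
(4,4): OLD=3899860871317453/17592186044416 → NEW=255, ERR=-586146570008627/17592186044416
(4,5): OLD=93195973488137485/562949953421312 → NEW=255, ERR=-50356264634297075/562949953421312
(4,6): OLD=1324836641426224747/9007199254740992 → NEW=255, ERR=-971999168532728213/9007199254740992
(5,0): OLD=60473044478105/274877906944 → NEW=255, ERR=-9620821792615/274877906944
(5,1): OLD=405248813359923/2199023255552 → NEW=255, ERR=-155502116805837/2199023255552
(5,2): OLD=3404104776644245/17592186044416 → NEW=255, ERR=-1081902664681835/17592186044416
(5,3): OLD=27912926796595017/140737488355328 → NEW=255, ERR=-7975132734013623/140737488355328
(5,4): OLD=1446535656597097027/9007199254740992 → NEW=255, ERR=-850300153361855933/9007199254740992
(5,5): OLD=5651437589588069523/72057594037927936 → NEW=0, ERR=5651437589588069523/72057594037927936
(5,6): OLD=238653853489268891453/1152921504606846976 → NEW=255, ERR=-55341130185477087427/1152921504606846976
Output grid:
  Row 0: ####.##  (1 black, running=1)
  Row 1: .######  (1 black, running=2)
  Row 2: #.#.#.#  (3 black, running=5)
  Row 3: #######  (0 black, running=5)
  Row 4: #.#.###  (2 black, running=7)
  Row 5: #####.#  (1 black, running=8)

Answer: 8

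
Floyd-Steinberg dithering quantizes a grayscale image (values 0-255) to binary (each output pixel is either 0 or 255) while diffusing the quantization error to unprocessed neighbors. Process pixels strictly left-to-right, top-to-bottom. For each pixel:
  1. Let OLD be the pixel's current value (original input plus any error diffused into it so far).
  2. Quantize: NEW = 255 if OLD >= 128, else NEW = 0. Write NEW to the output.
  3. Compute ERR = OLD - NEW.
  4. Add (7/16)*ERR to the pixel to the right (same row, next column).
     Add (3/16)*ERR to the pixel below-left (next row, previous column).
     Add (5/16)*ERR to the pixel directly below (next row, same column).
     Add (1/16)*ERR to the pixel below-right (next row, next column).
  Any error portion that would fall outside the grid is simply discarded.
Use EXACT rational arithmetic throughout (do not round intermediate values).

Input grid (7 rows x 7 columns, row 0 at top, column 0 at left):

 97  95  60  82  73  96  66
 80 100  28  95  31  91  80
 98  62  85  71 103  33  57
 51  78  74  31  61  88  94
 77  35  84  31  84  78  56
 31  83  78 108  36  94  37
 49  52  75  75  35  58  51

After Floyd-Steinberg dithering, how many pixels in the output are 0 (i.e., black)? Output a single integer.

Answer: 37

Derivation:
(0,0): OLD=97 → NEW=0, ERR=97
(0,1): OLD=2199/16 → NEW=255, ERR=-1881/16
(0,2): OLD=2193/256 → NEW=0, ERR=2193/256
(0,3): OLD=351223/4096 → NEW=0, ERR=351223/4096
(0,4): OLD=7242689/65536 → NEW=0, ERR=7242689/65536
(0,5): OLD=151362119/1048576 → NEW=255, ERR=-116024761/1048576
(0,6): OLD=295122929/16777216 → NEW=0, ERR=295122929/16777216
(1,0): OLD=22597/256 → NEW=0, ERR=22597/256
(1,1): OLD=224355/2048 → NEW=0, ERR=224355/2048
(1,2): OLD=5723551/65536 → NEW=0, ERR=5723551/65536
(1,3): OLD=47516723/262144 → NEW=255, ERR=-19329997/262144
(1,4): OLD=300107705/16777216 → NEW=0, ERR=300107705/16777216
(1,5): OLD=9992948361/134217728 → NEW=0, ERR=9992948361/134217728
(1,6): OLD=238703078119/2147483648 → NEW=0, ERR=238703078119/2147483648
(2,0): OLD=4788209/32768 → NEW=255, ERR=-3567631/32768
(2,1): OLD=73917163/1048576 → NEW=0, ERR=73917163/1048576
(2,2): OLD=2284277377/16777216 → NEW=255, ERR=-1993912703/16777216
(2,3): OLD=640740793/134217728 → NEW=0, ERR=640740793/134217728
(2,4): OLD=128881098057/1073741824 → NEW=0, ERR=128881098057/1073741824
(2,5): OLD=4492165628419/34359738368 → NEW=255, ERR=-4269567655421/34359738368
(2,6): OLD=23103548833605/549755813888 → NEW=0, ERR=23103548833605/549755813888
(3,0): OLD=506568545/16777216 → NEW=0, ERR=506568545/16777216
(3,1): OLD=11294476621/134217728 → NEW=0, ERR=11294476621/134217728
(3,2): OLD=84801118711/1073741824 → NEW=0, ERR=84801118711/1073741824
(3,3): OLD=352711572145/4294967296 → NEW=0, ERR=352711572145/4294967296
(3,4): OLD=61263255053153/549755813888 → NEW=0, ERR=61263255053153/549755813888
(3,5): OLD=498315663799347/4398046511104 → NEW=0, ERR=498315663799347/4398046511104
(3,6): OLD=10480508892746157/70368744177664 → NEW=255, ERR=-7463520872558163/70368744177664
(4,0): OLD=219502412559/2147483648 → NEW=0, ERR=219502412559/2147483648
(4,1): OLD=4216313346499/34359738368 → NEW=0, ERR=4216313346499/34359738368
(4,2): OLD=100618324532301/549755813888 → NEW=255, ERR=-39569408009139/549755813888
(4,3): OLD=224318185868383/4398046511104 → NEW=0, ERR=224318185868383/4398046511104
(4,4): OLD=5893927827701549/35184372088832 → NEW=255, ERR=-3078087054950611/35184372088832
(4,5): OLD=70043361097492973/1125899906842624 → NEW=0, ERR=70043361097492973/1125899906842624
(4,6): OLD=1029596984341421707/18014398509481984 → NEW=0, ERR=1029596984341421707/18014398509481984
(5,0): OLD=47251563274745/549755813888 → NEW=0, ERR=47251563274745/549755813888
(5,1): OLD=667813062537043/4398046511104 → NEW=255, ERR=-453688797794477/4398046511104
(5,2): OLD=971403403443957/35184372088832 → NEW=0, ERR=971403403443957/35184372088832
(5,3): OLD=32402221475453993/281474976710656 → NEW=0, ERR=32402221475453993/281474976710656
(5,4): OLD=1330842157736750435/18014398509481984 → NEW=0, ERR=1330842157736750435/18014398509481984
(5,5): OLD=21762914865553573555/144115188075855872 → NEW=255, ERR=-14986458093789673805/144115188075855872
(5,6): OLD=30560414278514928413/2305843009213693952 → NEW=0, ERR=30560414278514928413/2305843009213693952
(6,0): OLD=3977064602311905/70368744177664 → NEW=0, ERR=3977064602311905/70368744177664
(6,1): OLD=61967764068272725/1125899906842624 → NEW=0, ERR=61967764068272725/1125899906842624
(6,2): OLD=2212961106710152799/18014398509481984 → NEW=0, ERR=2212961106710152799/18014398509481984
(6,3): OLD=25983300923134142721/144115188075855872 → NEW=255, ERR=-10766072036209104639/144115188075855872
(6,4): OLD=3775781311568624531/288230376151711744 → NEW=0, ERR=3775781311568624531/288230376151711744
(6,5): OLD=1414378457520825897711/36893488147419103232 → NEW=0, ERR=1414378457520825897711/36893488147419103232
(6,6): OLD=38614035401210807300249/590295810358705651712 → NEW=0, ERR=38614035401210807300249/590295810358705651712
Output grid:
  Row 0: .#...#.  (5 black, running=5)
  Row 1: ...#...  (6 black, running=11)
  Row 2: #.#..#.  (4 black, running=15)
  Row 3: ......#  (6 black, running=21)
  Row 4: ..#.#..  (5 black, running=26)
  Row 5: .#...#.  (5 black, running=31)
  Row 6: ...#...  (6 black, running=37)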